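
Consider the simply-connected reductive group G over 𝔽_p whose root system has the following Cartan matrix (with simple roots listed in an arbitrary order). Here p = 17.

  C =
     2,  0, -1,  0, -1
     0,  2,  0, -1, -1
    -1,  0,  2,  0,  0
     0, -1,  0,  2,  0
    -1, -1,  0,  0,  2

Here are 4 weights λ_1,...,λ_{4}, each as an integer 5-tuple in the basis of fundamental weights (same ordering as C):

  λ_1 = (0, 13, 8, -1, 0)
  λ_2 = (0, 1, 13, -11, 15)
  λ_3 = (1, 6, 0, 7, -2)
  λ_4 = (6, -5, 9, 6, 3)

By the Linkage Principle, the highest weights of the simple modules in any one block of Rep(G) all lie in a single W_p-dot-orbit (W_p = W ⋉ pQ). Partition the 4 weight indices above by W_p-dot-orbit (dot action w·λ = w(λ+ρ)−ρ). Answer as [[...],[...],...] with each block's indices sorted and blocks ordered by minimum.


C ↔ A_5 under row/col permutation; |W(A_5)| = 720.

W_17-reps of the 4 weights in Ā_17 (same 5-coord order as C):

  λ_1 → (1, 6, 1, 8, 1);  λ_2 → (1, 6, 1, 8, 1);  λ_3 → (1, 6, 1, 8, 1);  λ_4 → (7, 0, 3, 4, 0)

These 4 weights hit 2 W_17-dot-orbits; sizes (3, 1):

[[1, 2, 3], [4]]


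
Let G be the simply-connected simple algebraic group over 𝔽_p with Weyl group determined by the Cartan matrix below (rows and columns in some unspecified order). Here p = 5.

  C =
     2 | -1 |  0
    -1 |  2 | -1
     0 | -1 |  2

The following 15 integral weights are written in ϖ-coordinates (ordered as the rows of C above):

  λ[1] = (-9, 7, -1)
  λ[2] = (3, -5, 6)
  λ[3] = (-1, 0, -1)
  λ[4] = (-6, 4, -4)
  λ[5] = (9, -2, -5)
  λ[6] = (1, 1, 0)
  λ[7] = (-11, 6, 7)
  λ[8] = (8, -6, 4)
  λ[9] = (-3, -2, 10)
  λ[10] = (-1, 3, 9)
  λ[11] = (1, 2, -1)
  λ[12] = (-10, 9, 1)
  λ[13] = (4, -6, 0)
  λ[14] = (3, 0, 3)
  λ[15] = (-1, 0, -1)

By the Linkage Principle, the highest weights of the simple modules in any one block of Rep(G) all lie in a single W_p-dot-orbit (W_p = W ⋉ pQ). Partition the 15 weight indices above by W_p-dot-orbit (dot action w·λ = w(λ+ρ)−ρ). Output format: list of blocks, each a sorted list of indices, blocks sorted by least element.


Cartan matrix: type A_3 (|W|=24); un-permuting the 3 rows.

Each λ_j+ρ reduced to Ā_5; 3-tuples below use C's row order:

  λ_1 → (2, 3, 0)
  λ_2 → (2, 2, 1)
  λ_3 → (0, 1, 0)
  λ_4 → (2, 3, 0)
  λ_5 → (0, 0, 4)
  λ_6 → (2, 2, 1)
  λ_7 → (2, 3, 0)
  λ_8 → (0, 1, 4)
  λ_9 → (2, 2, 1)
  λ_10 → (0, 1, 0)
  λ_11 → (2, 3, 0)
  λ_12 → (2, 2, 1)
  λ_13 → (0, 1, 4)
  λ_14 → (0, 1, 0)
  λ_15 → (0, 1, 0)

Partition of {1..15} into 5 W_5-dot-orbits:

[[1, 4, 7, 11], [2, 6, 9, 12], [3, 10, 14, 15], [5], [8, 13]]


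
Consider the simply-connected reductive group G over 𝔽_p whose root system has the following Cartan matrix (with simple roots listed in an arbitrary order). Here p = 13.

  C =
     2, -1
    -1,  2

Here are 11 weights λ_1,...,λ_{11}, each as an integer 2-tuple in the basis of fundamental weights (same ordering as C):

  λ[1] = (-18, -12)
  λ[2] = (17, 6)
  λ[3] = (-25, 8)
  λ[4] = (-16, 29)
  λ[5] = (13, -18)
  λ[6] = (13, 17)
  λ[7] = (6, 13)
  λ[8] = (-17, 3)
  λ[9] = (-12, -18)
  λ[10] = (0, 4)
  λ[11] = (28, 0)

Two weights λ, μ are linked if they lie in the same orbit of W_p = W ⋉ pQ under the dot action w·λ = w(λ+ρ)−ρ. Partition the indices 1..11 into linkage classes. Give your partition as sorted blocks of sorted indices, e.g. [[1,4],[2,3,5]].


C ↔ A_2 under row/col permutation; |W(A_2)| = 6.

λ_j+ρ reflected into Ā_13 (⟨·,θ^∨⟩≤13); 2-tuples as given:

  1: (2, 2)
  2: (1, 5)
  3: (2, 2)
  4: (2, 2)
  5: (1, 9)
  6: (1, 5)
  7: (1, 5)
  8: (1, 9)
  9: (2, 2)
  10: (1, 5)
  11: (1, 9)

These 11 weights hit 3 W_13-dot-orbits; sizes (4, 4, 3):

[[1, 3, 4, 9], [2, 6, 7, 10], [5, 8, 11]]


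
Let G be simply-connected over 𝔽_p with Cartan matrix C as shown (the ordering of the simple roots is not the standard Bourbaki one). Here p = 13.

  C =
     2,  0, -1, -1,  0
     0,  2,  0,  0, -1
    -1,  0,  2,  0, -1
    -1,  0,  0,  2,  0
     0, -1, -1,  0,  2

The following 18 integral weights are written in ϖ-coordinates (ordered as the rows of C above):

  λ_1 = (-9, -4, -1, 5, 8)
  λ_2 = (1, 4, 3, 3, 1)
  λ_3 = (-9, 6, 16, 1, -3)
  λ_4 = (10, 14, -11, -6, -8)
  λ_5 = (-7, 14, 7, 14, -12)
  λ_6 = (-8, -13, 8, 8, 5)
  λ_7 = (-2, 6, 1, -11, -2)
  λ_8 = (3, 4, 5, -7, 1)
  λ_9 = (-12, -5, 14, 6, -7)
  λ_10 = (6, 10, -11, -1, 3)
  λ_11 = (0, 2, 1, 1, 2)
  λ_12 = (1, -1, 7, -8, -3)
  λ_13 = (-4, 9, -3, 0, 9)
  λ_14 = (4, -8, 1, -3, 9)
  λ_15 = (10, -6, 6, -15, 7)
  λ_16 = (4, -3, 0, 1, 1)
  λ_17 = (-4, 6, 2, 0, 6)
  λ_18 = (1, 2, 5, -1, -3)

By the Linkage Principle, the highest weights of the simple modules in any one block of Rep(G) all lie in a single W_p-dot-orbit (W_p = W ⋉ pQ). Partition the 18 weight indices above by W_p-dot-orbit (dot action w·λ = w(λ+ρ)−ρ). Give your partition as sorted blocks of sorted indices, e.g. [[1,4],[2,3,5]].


Type A_5, rank 5, |W|=720; reorder rows/cols to standard.

Each λ_j+ρ reduced to Ā_13; 5-tuples below use C's row order:

  [1] (2, 1, 4, 0, 2) · [2] (2, 1, 4, 0, 2) · [3] (1, 2, 4, 2, 2) · [4] (1, 2, 4, 2, 2) · [5] (1, 2, 4, 2, 2) · [6] (1, 2, 4, 2, 2) · [7] (0, 3, 1, 1, 6) · [8] (2, 1, 4, 0, 2) · [9] (1, 2, 4, 2, 2) · [10] (0, 3, 1, 1, 6) · [11] (1, 3, 2, 2, 3) · [12] (5, 2, 1, 2, 0) · [13] (1, 3, 2, 2, 3) · [14] (1, 3, 2, 2, 3) · [15] (0, 3, 1, 2, 4) · [16] (5, 2, 1, 2, 0) · [17] (0, 3, 1, 1, 6) · [18] (2, 1, 4, 0, 2)

Partition of {1..18} into 6 W_13-dot-orbits:

[[1, 2, 8, 18], [3, 4, 5, 6, 9], [7, 10, 17], [11, 13, 14], [12, 16], [15]]


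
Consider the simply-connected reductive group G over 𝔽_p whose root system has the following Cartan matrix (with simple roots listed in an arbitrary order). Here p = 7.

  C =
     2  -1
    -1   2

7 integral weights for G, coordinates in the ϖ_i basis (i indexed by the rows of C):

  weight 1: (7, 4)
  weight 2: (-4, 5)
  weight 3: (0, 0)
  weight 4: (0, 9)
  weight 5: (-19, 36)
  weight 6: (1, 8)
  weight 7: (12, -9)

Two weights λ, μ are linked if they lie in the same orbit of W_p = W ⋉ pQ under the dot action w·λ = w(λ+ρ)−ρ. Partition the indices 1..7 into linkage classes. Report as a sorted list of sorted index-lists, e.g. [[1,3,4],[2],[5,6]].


Type A_2, rank 2, |W|=6; reorder rows/cols to standard.

Ā_7 reps of the 7 weights (A_2, coords as presented):

  1: (1, 1)
  2: (3, 3)
  3: (1, 1)
  4: (3, 3)
  5: (2, 3)
  6: (2, 3)
  7: (1, 1)

Grouping the 7 weights by Ā_7-representative: 3 linkage classes.

[[1, 3, 7], [2, 4], [5, 6]]


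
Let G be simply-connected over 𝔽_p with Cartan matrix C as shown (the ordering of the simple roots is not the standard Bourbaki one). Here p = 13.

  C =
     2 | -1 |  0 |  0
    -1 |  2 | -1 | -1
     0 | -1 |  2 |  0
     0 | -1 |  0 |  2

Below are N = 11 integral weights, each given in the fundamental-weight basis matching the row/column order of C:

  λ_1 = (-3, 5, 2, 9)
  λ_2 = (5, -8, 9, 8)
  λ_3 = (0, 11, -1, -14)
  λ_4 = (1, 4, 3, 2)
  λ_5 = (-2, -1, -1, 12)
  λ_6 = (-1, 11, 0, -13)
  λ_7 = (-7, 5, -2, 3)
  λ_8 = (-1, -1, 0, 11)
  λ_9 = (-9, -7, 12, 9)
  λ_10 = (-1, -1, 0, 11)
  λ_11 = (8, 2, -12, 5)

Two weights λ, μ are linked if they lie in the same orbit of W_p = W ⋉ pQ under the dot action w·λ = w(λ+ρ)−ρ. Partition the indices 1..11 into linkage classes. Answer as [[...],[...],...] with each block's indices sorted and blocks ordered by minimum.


Cartan matrix: type D_4 (|W|=192); un-permuting the 4 rows.

Folding the 11 weights λ_j+ρ into Ā_13 (reps in the given 4-coord order):

  1: (3, 1, 2, 3) · 2: (1, 1, 3, 2) · 3: (0, 0, 1, 12) · 4: (1, 1, 3, 2) · 5: (0, 0, 1, 12) · 6: (0, 0, 1, 12) · 7: (5, 1, 0, 3) · 8: (0, 0, 1, 12) · 9: (5, 1, 0, 3) · 10: (0, 0, 1, 12) · 11: (1, 1, 3, 2)

The 11 indices split into 4 linkage classes (same alcove rep ⇔ same W_13-dot-orbit):

[[1], [2, 4, 11], [3, 5, 6, 8, 10], [7, 9]]


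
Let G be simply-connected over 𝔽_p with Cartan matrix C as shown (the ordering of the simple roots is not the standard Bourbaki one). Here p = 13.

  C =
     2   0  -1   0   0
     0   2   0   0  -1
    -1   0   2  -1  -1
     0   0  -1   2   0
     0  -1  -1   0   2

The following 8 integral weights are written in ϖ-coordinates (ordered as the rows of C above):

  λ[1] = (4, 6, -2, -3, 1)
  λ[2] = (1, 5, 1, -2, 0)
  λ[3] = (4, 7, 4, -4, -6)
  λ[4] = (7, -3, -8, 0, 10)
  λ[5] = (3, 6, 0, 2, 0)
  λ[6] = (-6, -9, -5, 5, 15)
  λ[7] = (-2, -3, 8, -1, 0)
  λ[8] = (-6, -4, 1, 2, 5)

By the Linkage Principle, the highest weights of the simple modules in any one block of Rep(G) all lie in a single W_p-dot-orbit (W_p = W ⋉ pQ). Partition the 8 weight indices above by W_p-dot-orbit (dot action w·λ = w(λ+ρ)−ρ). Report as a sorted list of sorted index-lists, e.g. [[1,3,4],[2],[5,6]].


Dynkin diagram of C (from the 8 off-diagonal −1 entries): D_5.

W_13-reps of the 8 weights in Ā_13 (same 5-coord order as C):

  1: (2, 6, 1, 1, 1) · 2: (2, 6, 1, 1, 1) · 3: (2, 3, 3, 0, 0) · 4: (1, 2, 1, 6, 0) · 5: (1, 3, 3, 0, 1) · 6: (1, 3, 3, 0, 1) · 7: (1, 3, 3, 0, 1) · 8: (2, 3, 3, 0, 0)

These 8 weights hit 4 W_13-dot-orbits; sizes (2, 2, 1, 3):

[[1, 2], [3, 8], [4], [5, 6, 7]]


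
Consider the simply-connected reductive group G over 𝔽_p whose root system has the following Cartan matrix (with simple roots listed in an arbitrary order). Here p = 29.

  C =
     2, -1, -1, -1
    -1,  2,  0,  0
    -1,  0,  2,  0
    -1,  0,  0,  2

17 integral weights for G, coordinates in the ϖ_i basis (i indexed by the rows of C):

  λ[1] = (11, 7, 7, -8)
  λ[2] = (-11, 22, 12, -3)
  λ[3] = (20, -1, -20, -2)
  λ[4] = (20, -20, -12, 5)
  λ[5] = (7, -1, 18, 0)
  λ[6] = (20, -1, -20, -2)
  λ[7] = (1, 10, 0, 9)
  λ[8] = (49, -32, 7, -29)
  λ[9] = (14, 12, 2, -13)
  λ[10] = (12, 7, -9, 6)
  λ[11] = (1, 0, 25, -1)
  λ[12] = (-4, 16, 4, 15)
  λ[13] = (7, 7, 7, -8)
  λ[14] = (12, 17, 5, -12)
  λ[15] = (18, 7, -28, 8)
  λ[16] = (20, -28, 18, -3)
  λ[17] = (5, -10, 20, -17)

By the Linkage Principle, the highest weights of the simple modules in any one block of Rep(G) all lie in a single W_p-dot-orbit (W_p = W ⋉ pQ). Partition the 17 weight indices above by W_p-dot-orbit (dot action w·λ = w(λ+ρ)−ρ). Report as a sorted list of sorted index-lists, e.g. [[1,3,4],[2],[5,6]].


Cartan matrix: type D_4 (|W|=192); un-permuting the 4 rows.

Alcove-folded reps (p=29, 17 weights, presented ϖ-order):

  1: (1, 8, 8, 7);  2: (2, 11, 1, 10);  3: (1, 0, 19, 1);  4: (6, 10, 2, 3);  5: (1, 0, 19, 1);  6: (1, 0, 19, 1);  7: (2, 11, 1, 10);  8: (1, 0, 19, 1);  9: (2, 11, 1, 10);  10: (1, 8, 8, 7);  11: (0, 1, 26, 0);  12: (2, 11, 1, 10);  13: (1, 8, 8, 7);  14: (6, 10, 2, 3);  15: (1, 0, 19, 1);  16: (6, 10, 2, 3);  17: (6, 10, 2, 3)

5 distinct reps among the 17 weights ⇒ 5 W_29-linkage classes:

[[1, 10, 13], [2, 7, 9, 12], [3, 5, 6, 8, 15], [4, 14, 16, 17], [11]]


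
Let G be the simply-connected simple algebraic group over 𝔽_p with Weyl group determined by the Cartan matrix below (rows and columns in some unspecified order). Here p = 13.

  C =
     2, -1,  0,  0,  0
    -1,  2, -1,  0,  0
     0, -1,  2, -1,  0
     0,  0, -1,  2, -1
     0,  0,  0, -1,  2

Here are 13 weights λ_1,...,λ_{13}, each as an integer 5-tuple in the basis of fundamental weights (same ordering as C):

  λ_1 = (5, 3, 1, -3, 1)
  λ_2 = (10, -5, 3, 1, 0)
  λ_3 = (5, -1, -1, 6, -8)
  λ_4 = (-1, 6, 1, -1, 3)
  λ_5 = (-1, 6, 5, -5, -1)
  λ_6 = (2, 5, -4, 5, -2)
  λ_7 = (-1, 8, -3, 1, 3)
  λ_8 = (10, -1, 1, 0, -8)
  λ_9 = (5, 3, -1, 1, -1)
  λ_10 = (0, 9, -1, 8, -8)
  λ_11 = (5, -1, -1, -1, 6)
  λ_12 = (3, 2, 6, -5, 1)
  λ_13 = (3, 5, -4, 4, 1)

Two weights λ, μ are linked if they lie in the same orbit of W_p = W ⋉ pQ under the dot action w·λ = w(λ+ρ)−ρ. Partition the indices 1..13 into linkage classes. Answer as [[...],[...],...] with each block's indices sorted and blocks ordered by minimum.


Dynkin diagram of C (from the 8 off-diagonal −1 entries): A_5.

Folding the 13 weights λ_j+ρ into Ā_13 (reps in the given 5-coord order):

  λ_1 → (6, 4, 0, 2, 0);  λ_2 → (6, 4, 0, 2, 0);  λ_3 → (6, 0, 0, 0, 7);  λ_4 → (0, 7, 2, 0, 4);  λ_5 → (0, 7, 2, 0, 4);  λ_6 → (3, 3, 3, 2, 1);  λ_7 → (0, 7, 2, 0, 4);  λ_8 → (6, 4, 0, 2, 0);  λ_9 → (6, 4, 0, 2, 0);  λ_10 → (6, 4, 0, 2, 0);  λ_11 → (6, 0, 0, 0, 7);  λ_12 → (3, 3, 3, 2, 1);  λ_13 → (3, 3, 3, 2, 1)

These 13 weights hit 4 W_13-dot-orbits; sizes (5, 2, 3, 3):

[[1, 2, 8, 9, 10], [3, 11], [4, 5, 7], [6, 12, 13]]


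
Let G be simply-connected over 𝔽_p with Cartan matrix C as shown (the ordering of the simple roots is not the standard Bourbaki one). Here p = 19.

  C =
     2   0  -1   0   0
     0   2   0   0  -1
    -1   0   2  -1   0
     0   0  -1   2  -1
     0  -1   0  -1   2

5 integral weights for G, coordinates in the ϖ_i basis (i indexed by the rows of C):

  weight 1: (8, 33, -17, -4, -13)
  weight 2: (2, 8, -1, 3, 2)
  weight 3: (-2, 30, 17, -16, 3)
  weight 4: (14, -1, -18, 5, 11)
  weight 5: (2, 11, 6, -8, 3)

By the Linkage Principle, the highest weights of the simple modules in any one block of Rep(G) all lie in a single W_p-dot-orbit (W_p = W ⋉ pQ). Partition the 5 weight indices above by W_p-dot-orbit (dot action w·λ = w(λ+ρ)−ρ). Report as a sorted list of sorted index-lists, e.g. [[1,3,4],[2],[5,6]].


Cartan matrix: type A_5 (|W|=720); un-permuting the 5 rows.

Ā_19 reps of the 5 weights (A_5, coords as presented):

  1: (3, 9, 0, 4, 3);  2: (3, 9, 0, 4, 3);  3: (2, 0, 4, 11, 1);  4: (2, 0, 4, 11, 1);  5: (3, 9, 0, 4, 3)

Grouping the 5 weights by Ā_19-representative: 2 linkage classes.

[[1, 2, 5], [3, 4]]


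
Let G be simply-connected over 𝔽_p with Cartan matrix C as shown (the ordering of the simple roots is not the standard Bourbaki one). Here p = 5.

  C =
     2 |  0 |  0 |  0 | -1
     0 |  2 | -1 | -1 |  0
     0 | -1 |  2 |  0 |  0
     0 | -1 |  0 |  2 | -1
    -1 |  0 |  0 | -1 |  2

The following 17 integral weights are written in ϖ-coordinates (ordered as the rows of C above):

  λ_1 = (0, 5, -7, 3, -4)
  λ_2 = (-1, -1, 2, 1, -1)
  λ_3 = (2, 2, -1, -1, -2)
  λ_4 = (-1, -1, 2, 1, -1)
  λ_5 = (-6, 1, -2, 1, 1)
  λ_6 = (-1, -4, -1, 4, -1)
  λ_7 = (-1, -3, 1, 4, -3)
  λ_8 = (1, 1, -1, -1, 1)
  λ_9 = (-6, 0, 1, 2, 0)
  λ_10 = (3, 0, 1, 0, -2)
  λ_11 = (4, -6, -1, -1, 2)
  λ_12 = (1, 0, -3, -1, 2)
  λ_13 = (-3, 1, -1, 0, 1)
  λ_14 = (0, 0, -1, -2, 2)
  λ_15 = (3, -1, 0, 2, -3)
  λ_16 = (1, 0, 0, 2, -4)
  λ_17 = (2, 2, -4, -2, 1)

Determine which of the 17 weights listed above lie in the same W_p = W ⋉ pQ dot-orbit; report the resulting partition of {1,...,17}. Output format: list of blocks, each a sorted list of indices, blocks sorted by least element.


Cartan matrix: type A_5 (|W|=720); un-permuting the 5 rows.

Each λ_j+ρ reduced to Ā_5; 5-tuples below use C's row order:

  λ_1 → (1, 1, 0, 0, 1)
  λ_2 → (0, 0, 3, 2, 0)
  λ_3 → (2, 2, 0, 1, 0)
  λ_4 → (0, 0, 3, 2, 0)
  λ_5 → (1, 0, 0, 1, 2)
  λ_6 → (0, 0, 3, 2, 0)
  λ_7 → (2, 2, 0, 1, 0)
  λ_8 → (1, 1, 1, 0, 2)
  λ_9 → (1, 0, 0, 1, 2)
  λ_10 → (1, 1, 0, 0, 1)
  λ_11 → (0, 0, 3, 2, 0)
  λ_12 → (1, 0, 0, 1, 2)
  λ_13 → (2, 2, 0, 1, 0)
  λ_14 → (1, 0, 0, 1, 2)
  λ_15 → (1, 0, 0, 1, 2)
  λ_16 → (1, 1, 1, 0, 2)
  λ_17 → (1, 1, 0, 0, 1)

Linkage partition of the 17 weights (5 classes, p=5):

[[1, 10, 17], [2, 4, 6, 11], [3, 7, 13], [5, 9, 12, 14, 15], [8, 16]]


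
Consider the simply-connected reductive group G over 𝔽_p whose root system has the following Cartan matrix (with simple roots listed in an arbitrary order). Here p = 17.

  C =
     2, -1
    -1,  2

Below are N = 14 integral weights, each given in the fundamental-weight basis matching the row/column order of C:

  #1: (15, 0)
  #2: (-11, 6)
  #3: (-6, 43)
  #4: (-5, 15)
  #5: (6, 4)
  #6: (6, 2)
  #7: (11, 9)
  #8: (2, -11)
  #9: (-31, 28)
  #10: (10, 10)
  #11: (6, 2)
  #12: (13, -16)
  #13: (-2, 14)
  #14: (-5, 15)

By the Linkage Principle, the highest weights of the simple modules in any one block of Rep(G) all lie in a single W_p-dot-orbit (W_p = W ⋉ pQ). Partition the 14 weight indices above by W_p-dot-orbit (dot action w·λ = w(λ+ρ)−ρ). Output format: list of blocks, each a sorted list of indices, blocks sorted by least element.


Dynkin diagram of C (from the 2 off-diagonal −1 entries): A_2.

λ_j+ρ reflected into Ā_17 (⟨·,θ^∨⟩≤17); 2-tuples as given:

  λ_1+ρ ↦ (16, 1) · λ_2+ρ ↦ (7, 3) · λ_3+ρ ↦ (7, 5) · λ_4+ρ ↦ (4, 12) · λ_5+ρ ↦ (7, 5) · λ_6+ρ ↦ (7, 3) · λ_7+ρ ↦ (7, 5) · λ_8+ρ ↦ (7, 3) · λ_9+ρ ↦ (4, 12) · λ_10+ρ ↦ (6, 6) · λ_11+ρ ↦ (7, 3) · λ_12+ρ ↦ (1, 14) · λ_13+ρ ↦ (1, 14) · λ_14+ρ ↦ (4, 12)

These 14 weights hit 6 W_17-dot-orbits; sizes (1, 4, 3, 3, 1, 2):

[[1], [2, 6, 8, 11], [3, 5, 7], [4, 9, 14], [10], [12, 13]]


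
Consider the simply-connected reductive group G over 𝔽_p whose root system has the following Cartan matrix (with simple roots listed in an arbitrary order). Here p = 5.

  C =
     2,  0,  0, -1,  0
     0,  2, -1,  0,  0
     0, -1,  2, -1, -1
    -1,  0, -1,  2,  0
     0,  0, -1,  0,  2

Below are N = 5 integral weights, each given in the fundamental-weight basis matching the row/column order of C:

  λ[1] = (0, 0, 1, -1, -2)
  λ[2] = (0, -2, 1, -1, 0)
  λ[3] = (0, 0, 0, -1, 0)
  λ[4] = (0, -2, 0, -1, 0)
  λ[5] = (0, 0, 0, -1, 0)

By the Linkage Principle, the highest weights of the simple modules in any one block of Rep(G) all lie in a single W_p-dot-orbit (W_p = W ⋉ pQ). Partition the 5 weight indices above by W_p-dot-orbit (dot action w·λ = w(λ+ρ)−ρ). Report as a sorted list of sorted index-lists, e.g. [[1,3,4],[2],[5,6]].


D_5 Cartan matrix, 5 simple roots permuted; ρ=(1,1,1,1,1).

Each λ_j+ρ reduced to Ā_5; 5-tuples below use C's row order:

  λ_1+ρ ↦ (1, 1, 1, 0, 1);  λ_2+ρ ↦ (1, 1, 1, 0, 1);  λ_3+ρ ↦ (1, 1, 1, 0, 1);  λ_4+ρ ↦ (1, 1, 0, 0, 1);  λ_5+ρ ↦ (1, 1, 1, 0, 1)

These 5 weights hit 2 W_5-dot-orbits; sizes (4, 1):

[[1, 2, 3, 5], [4]]


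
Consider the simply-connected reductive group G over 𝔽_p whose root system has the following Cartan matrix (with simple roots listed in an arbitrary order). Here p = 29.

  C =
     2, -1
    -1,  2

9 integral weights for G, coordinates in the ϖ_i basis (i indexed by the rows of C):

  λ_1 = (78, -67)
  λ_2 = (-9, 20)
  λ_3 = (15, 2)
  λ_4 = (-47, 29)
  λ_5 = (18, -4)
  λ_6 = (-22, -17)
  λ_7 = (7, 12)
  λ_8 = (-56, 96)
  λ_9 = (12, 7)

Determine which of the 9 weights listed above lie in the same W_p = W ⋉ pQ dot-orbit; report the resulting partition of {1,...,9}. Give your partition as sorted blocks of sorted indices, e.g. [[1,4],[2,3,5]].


Dynkin diagram of C (from the 2 off-diagonal −1 entries): A_2.

W_29-reps of the 9 weights in Ā_29 (same 2-coord order as C):

  1: (8, 13);  2: (8, 13);  3: (16, 3);  4: (12, 1);  5: (16, 3);  6: (8, 13);  7: (8, 13);  8: (16, 3);  9: (13, 8)

The 9 indices split into 4 linkage classes (same alcove rep ⇔ same W_29-dot-orbit):

[[1, 2, 6, 7], [3, 5, 8], [4], [9]]


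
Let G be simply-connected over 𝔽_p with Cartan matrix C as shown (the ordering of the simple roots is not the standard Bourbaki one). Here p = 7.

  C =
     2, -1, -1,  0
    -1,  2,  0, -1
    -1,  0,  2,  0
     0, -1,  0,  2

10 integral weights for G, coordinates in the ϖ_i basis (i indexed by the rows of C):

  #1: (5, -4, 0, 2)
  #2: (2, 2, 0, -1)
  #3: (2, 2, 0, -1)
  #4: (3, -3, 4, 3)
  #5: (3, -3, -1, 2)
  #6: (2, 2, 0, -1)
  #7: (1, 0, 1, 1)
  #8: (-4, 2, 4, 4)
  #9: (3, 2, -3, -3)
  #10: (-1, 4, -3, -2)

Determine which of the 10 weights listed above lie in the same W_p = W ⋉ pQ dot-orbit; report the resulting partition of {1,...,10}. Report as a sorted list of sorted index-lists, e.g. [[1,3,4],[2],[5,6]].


A_4 Cartan matrix, 4 simple roots permuted; ρ=(1,1,1,1).

λ_j+ρ reflected into Ā_7 (⟨·,θ^∨⟩≤7); 4-tuples as given:

    1: (3, 3, 1, 0)
    2: (3, 3, 1, 0)
    3: (3, 3, 1, 0)
    4: (2, 0, 1, 2)
    5: (2, 2, 0, 1)
    6: (3, 3, 1, 0)
    7: (2, 1, 2, 2)
    8: (2, 0, 1, 2)
    9: (2, 1, 2, 2)
    10: (2, 2, 0, 1)

These 10 weights hit 4 W_7-dot-orbits; sizes (4, 2, 2, 2):

[[1, 2, 3, 6], [4, 8], [5, 10], [7, 9]]


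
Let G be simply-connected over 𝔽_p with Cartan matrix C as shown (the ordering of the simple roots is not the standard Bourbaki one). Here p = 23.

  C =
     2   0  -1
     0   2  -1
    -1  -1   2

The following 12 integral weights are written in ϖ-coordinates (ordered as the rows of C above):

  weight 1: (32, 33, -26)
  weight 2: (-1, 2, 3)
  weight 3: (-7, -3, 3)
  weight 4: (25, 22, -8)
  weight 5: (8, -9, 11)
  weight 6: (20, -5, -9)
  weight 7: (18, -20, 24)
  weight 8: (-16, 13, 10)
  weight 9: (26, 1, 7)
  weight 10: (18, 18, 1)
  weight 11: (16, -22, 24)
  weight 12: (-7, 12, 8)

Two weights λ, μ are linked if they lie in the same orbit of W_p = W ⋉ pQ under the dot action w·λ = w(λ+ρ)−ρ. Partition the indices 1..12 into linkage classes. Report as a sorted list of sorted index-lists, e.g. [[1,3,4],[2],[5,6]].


Cartan matrix: type A_3 (|W|=24); un-permuting the 3 rows.

λ_j+ρ reflected into Ā_23 (⟨·,θ^∨⟩≤23); 3-tuples as given:

  1: (9, 8, 4) · 2: (0, 3, 4) · 3: (2, 2, 2) · 4: (0, 3, 4) · 5: (9, 8, 4) · 6: (9, 8, 4) · 7: (2, 2, 2) · 8: (9, 8, 4) · 9: (9, 8, 4) · 10: (2, 2, 2) · 11: (2, 2, 2) · 12: (6, 13, 3)

The 12 indices split into 4 linkage classes (same alcove rep ⇔ same W_23-dot-orbit):

[[1, 5, 6, 8, 9], [2, 4], [3, 7, 10, 11], [12]]


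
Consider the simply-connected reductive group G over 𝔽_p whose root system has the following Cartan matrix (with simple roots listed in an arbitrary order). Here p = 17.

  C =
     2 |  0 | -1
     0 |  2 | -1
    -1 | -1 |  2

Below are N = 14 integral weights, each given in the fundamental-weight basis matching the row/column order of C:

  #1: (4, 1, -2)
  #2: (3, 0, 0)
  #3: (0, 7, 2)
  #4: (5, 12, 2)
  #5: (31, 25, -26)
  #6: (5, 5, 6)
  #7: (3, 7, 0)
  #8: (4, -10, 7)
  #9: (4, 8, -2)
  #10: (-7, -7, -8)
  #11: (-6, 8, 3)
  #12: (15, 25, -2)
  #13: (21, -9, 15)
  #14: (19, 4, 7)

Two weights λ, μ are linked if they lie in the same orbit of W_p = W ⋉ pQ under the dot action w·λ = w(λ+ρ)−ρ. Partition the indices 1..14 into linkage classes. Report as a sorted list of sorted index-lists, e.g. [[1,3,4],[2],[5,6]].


Root system A_3: the 3×3 matrix C matches after relabeling.

Folding the 14 weights λ_j+ρ into Ā_17 (reps in the given 3-coord order):

  1: (4, 1, 1);  2: (4, 1, 1);  3: (1, 8, 3);  4: (1, 8, 3);  5: (1, 7, 1);  6: (4, 4, 7);  7: (4, 8, 1);  8: (4, 8, 1);  9: (4, 8, 1);  10: (4, 4, 7);  11: (4, 8, 1);  12: (1, 7, 1);  13: (4, 8, 1);  14: (1, 8, 3)

The 14 indices split into 5 linkage classes (same alcove rep ⇔ same W_17-dot-orbit):

[[1, 2], [3, 4, 14], [5, 12], [6, 10], [7, 8, 9, 11, 13]]


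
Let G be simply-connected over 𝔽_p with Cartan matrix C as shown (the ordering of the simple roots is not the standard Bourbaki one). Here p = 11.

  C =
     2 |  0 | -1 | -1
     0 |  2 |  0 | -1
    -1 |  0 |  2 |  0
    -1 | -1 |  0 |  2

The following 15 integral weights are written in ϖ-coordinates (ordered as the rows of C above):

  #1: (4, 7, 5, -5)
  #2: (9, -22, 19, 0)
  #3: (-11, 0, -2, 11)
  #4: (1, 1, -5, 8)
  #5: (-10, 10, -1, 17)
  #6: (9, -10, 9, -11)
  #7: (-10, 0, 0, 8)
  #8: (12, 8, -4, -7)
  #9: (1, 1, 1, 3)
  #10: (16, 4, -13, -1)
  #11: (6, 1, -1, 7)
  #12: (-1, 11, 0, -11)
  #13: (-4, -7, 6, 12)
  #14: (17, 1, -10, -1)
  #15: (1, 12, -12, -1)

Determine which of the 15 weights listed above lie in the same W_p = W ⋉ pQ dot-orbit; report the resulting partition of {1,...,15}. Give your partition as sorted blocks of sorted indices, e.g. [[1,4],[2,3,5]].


Type A_4, rank 4, |W|=120; reorder rows/cols to standard.

Alcove-folded reps (p=11, 15 weights, presented ϖ-order):

  [1] (1, 0, 2, 4) · [2] (1, 1, 8, 0) · [3] (1, 1, 8, 0) · [4] (2, 0, 0, 7) · [5] (2, 0, 0, 7) · [6] (1, 1, 8, 0) · [7] (1, 1, 8, 0) · [8] (2, 2, 2, 4) · [9] (2, 2, 2, 4) · [10] (1, 0, 0, 5) · [11] (1, 0, 2, 4) · [12] (1, 1, 8, 0) · [13] (1, 0, 2, 4) · [14] (2, 0, 0, 7) · [15] (2, 0, 0, 7)

Partition of {1..15} into 5 W_11-dot-orbits:

[[1, 11, 13], [2, 3, 6, 7, 12], [4, 5, 14, 15], [8, 9], [10]]


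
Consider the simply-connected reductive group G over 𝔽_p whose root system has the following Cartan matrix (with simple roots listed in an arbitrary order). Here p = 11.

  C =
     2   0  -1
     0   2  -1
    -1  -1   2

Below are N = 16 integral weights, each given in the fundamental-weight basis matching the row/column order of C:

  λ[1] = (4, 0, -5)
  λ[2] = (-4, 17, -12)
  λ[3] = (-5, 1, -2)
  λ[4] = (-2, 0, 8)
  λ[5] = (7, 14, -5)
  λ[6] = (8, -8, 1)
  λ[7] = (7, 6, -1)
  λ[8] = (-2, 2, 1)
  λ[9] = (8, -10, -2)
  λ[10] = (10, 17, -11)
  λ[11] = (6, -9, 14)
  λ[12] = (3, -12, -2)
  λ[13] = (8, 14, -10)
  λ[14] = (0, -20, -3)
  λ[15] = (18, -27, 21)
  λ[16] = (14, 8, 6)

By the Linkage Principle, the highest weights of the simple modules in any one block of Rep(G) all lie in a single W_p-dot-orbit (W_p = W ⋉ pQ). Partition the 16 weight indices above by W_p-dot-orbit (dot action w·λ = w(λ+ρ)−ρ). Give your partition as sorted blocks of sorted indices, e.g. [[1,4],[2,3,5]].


Root system A_3: the 3×3 matrix C matches after relabeling.

Each λ_j+ρ reduced to Ā_11; 3-tuples below use C's row order:

  [1] (1, 3, 1) · [2] (4, 3, 0) · [3] (1, 3, 1) · [4] (1, 1, 8) · [5] (4, 3, 0) · [6] (4, 2, 5) · [7] (4, 3, 0) · [8] (1, 3, 1) · [9] (1, 1, 8) · [10] (7, 0, 3) · [11] (4, 3, 0) · [12] (7, 0, 3) · [13] (4, 2, 5) · [14] (1, 1, 8) · [15] (4, 3, 0) · [16] (4, 2, 5)

5 distinct reps among the 16 weights ⇒ 5 W_11-linkage classes:

[[1, 3, 8], [2, 5, 7, 11, 15], [4, 9, 14], [6, 13, 16], [10, 12]]


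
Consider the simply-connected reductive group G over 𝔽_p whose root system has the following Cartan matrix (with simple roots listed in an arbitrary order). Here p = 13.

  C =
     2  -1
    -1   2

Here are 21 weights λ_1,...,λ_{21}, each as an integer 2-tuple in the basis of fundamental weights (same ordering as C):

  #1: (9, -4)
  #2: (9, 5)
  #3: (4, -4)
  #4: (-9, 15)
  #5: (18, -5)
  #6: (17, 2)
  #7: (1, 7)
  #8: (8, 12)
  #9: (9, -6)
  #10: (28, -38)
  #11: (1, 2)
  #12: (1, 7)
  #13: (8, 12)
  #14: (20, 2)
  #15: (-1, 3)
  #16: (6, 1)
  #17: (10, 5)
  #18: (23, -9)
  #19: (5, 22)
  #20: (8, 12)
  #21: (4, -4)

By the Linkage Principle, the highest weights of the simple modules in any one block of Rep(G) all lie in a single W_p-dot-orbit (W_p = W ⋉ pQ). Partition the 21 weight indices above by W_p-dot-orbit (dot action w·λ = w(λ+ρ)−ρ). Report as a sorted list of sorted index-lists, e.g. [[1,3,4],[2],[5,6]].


Cartan matrix: type A_2 (|W|=6); un-permuting the 2 rows.

Folding the 21 weights λ_j+ρ into Ā_13 (reps in the given 2-coord order):

  λ_1+ρ ↦ (7, 3)
  λ_2+ρ ↦ (7, 3)
  λ_3+ρ ↦ (2, 3)
  λ_4+ρ ↦ (5, 5)
  λ_5+ρ ↦ (7, 2)
  λ_6+ρ ↦ (5, 5)
  λ_7+ρ ↦ (2, 8)
  λ_8+ρ ↦ (0, 4)
  λ_9+ρ ↦ (5, 5)
  λ_10+ρ ↦ (2, 8)
  λ_11+ρ ↦ (2, 3)
  λ_12+ρ ↦ (2, 8)
  λ_13+ρ ↦ (0, 4)
  λ_14+ρ ↦ (2, 8)
  λ_15+ρ ↦ (0, 4)
  λ_16+ρ ↦ (7, 2)
  λ_17+ρ ↦ (7, 2)
  λ_18+ρ ↦ (2, 3)
  λ_19+ρ ↦ (7, 3)
  λ_20+ρ ↦ (0, 4)
  λ_21+ρ ↦ (2, 3)

These 21 weights hit 6 W_13-dot-orbits; sizes (3, 4, 3, 3, 4, 4):

[[1, 2, 19], [3, 11, 18, 21], [4, 6, 9], [5, 16, 17], [7, 10, 12, 14], [8, 13, 15, 20]]


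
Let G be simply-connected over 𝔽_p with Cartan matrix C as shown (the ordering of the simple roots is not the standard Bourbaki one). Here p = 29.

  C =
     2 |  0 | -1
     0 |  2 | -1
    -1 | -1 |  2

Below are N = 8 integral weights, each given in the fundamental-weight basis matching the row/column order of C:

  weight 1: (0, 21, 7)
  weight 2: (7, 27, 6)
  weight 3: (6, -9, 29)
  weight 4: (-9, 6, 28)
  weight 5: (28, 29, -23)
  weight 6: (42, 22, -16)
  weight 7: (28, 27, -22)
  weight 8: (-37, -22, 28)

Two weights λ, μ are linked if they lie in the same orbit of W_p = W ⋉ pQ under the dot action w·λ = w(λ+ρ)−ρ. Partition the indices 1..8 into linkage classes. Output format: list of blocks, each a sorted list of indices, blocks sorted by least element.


Cartan matrix: type A_3 (|W|=24); un-permuting the 3 rows.

Folding the 8 weights λ_j+ρ into Ā_29 (reps in the given 3-coord order):

  λ_1+ρ ↦ (1, 20, 7) · λ_2+ρ ↦ (6, 14, 1) · λ_3+ρ ↦ (1, 0, 21) · λ_4+ρ ↦ (1, 0, 21) · λ_5+ρ ↦ (1, 0, 21) · λ_6+ρ ↦ (6, 14, 1) · λ_7+ρ ↦ (1, 0, 21) · λ_8+ρ ↦ (1, 0, 21)

These 8 weights hit 3 W_29-dot-orbits; sizes (1, 2, 5):

[[1], [2, 6], [3, 4, 5, 7, 8]]


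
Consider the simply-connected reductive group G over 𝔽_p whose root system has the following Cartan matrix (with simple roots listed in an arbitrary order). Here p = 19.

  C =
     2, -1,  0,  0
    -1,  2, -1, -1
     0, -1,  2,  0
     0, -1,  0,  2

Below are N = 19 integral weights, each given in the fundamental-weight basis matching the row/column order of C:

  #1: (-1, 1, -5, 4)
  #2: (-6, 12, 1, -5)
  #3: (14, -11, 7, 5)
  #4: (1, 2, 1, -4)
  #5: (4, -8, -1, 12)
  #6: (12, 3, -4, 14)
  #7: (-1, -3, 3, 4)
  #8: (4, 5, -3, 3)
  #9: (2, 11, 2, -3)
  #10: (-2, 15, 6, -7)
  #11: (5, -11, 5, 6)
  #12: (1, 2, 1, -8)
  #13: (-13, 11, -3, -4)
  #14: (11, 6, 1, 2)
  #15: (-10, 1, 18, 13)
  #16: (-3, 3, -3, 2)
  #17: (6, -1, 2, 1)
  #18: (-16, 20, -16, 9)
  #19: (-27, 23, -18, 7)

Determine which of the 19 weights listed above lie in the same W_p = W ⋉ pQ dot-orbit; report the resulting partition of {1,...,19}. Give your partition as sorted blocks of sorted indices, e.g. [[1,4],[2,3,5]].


Root system D_4: the 4×4 matrix C matches after relabeling.

Alcove-folded reps (p=19, 19 weights, presented ϖ-order):

  λ_1+ρ ↦ (2, 0, 2, 3);  λ_2+ρ ↦ (5, 4, 2, 4);  λ_3+ρ ↦ (5, 4, 2, 4);  λ_4+ρ ↦ (2, 0, 2, 3);  λ_5+ρ ↦ (0, 2, 5, 4);  λ_6+ρ ↦ (0, 3, 10, 2);  λ_7+ρ ↦ (2, 0, 2, 3);  λ_8+ρ ↦ (5, 4, 2, 4);  λ_9+ρ ↦ (3, 1, 3, 2);  λ_10+ρ ↦ (3, 1, 3, 2);  λ_11+ρ ↦ (3, 1, 3, 2);  λ_12+ρ ↦ (2, 0, 2, 3);  λ_13+ρ ↦ (7, 0, 3, 2);  λ_14+ρ ↦ (7, 0, 3, 2);  λ_15+ρ ↦ (7, 0, 3, 2);  λ_16+ρ ↦ (2, 0, 2, 3);  λ_17+ρ ↦ (7, 0, 3, 2);  λ_18+ρ ↦ (3, 1, 3, 2);  λ_19+ρ ↦ (0, 2, 5, 4)

Grouping the 19 weights by Ā_19-representative: 6 linkage classes.

[[1, 4, 7, 12, 16], [2, 3, 8], [5, 19], [6], [9, 10, 11, 18], [13, 14, 15, 17]]


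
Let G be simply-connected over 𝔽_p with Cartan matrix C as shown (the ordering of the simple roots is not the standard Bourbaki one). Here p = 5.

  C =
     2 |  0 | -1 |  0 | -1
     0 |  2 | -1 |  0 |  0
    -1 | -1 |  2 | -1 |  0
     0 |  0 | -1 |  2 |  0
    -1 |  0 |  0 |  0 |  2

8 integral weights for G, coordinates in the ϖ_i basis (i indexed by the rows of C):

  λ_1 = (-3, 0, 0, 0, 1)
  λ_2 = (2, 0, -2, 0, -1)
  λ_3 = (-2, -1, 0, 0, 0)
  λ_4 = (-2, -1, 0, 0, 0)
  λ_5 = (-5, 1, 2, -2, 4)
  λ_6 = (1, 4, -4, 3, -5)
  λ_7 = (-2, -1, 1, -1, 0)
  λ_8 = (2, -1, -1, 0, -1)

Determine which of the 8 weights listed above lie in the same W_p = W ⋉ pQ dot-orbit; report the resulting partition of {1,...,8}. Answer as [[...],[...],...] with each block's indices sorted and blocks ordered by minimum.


Dynkin diagram of C (from the 8 off-diagonal −1 entries): D_5.

Ā_5 reps of the 8 weights (D_5, coords as presented):

  λ_1+ρ ↦ (1, 0, 1, 0, 0)
  λ_2+ρ ↦ (1, 0, 1, 0, 0)
  λ_3+ρ ↦ (1, 0, 0, 1, 0)
  λ_4+ρ ↦ (1, 0, 0, 1, 0)
  λ_5+ρ ↦ (1, 0, 0, 1, 0)
  λ_6+ρ ↦ (1, 0, 0, 1, 0)
  λ_7+ρ ↦ (1, 0, 1, 0, 0)
  λ_8+ρ ↦ (1, 0, 0, 1, 0)

The 8 indices split into 2 linkage classes (same alcove rep ⇔ same W_5-dot-orbit):

[[1, 2, 7], [3, 4, 5, 6, 8]]


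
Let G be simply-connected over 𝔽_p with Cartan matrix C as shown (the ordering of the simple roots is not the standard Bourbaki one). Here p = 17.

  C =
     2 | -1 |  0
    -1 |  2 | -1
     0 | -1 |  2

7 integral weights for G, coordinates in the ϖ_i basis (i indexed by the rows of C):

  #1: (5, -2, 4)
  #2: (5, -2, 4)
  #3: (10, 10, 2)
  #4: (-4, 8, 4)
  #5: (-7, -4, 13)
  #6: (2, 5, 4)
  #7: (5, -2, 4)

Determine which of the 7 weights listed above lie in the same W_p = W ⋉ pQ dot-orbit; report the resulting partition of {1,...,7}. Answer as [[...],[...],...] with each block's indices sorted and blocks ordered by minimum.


C ↔ A_3 under row/col permutation; |W(A_3)| = 24.

λ_j+ρ reflected into Ā_17 (⟨·,θ^∨⟩≤17); 3-tuples as given:

    λ_1+ρ ↦ (5, 1, 4)
    λ_2+ρ ↦ (5, 1, 4)
    λ_3+ρ ↦ (3, 6, 5)
    λ_4+ρ ↦ (3, 6, 5)
    λ_5+ρ ↦ (3, 6, 5)
    λ_6+ρ ↦ (3, 6, 5)
    λ_7+ρ ↦ (5, 1, 4)

2 distinct reps among the 7 weights ⇒ 2 W_17-linkage classes:

[[1, 2, 7], [3, 4, 5, 6]]


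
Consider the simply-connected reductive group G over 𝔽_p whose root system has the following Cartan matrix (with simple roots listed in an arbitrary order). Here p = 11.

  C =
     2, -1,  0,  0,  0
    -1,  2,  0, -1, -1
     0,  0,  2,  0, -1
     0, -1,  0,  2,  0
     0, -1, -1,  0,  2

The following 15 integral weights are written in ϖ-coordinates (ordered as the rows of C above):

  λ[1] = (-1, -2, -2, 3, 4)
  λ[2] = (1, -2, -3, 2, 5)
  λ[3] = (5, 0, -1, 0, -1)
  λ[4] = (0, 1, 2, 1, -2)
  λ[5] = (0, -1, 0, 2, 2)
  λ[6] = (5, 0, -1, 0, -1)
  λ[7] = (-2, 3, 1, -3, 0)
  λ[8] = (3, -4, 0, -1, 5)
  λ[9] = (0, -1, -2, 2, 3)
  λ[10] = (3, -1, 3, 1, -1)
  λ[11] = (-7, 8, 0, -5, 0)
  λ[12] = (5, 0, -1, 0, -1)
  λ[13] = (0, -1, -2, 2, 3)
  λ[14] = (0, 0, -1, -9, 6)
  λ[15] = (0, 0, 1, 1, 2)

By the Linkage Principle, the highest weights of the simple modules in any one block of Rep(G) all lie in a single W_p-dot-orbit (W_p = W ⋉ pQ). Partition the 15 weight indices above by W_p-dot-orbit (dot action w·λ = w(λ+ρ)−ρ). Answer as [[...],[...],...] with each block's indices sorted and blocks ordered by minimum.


Root system D_5: the 5×5 matrix C matches after relabeling.

λ_j+ρ reflected into Ā_11 (⟨·,θ^∨⟩≤11); 5-tuples as given:

  λ_1+ρ ↦ (1, 0, 1, 3, 3) · λ_2+ρ ↦ (1, 1, 2, 2, 1) · λ_3+ρ ↦ (6, 1, 0, 1, 0) · λ_4+ρ ↦ (1, 1, 2, 2, 1) · λ_5+ρ ↦ (1, 0, 1, 3, 3) · λ_6+ρ ↦ (6, 1, 0, 1, 0) · λ_7+ρ ↦ (1, 1, 2, 2, 1) · λ_8+ρ ↦ (1, 0, 1, 3, 3) · λ_9+ρ ↦ (1, 0, 1, 3, 3) · λ_10+ρ ↦ (4, 0, 4, 2, 0) · λ_11+ρ ↦ (5, 1, 1, 3, 0) · λ_12+ρ ↦ (6, 1, 0, 1, 0) · λ_13+ρ ↦ (1, 0, 1, 3, 3) · λ_14+ρ ↦ (6, 1, 0, 1, 0) · λ_15+ρ ↦ (1, 1, 2, 2, 1)

Linkage partition of the 15 weights (5 classes, p=11):

[[1, 5, 8, 9, 13], [2, 4, 7, 15], [3, 6, 12, 14], [10], [11]]


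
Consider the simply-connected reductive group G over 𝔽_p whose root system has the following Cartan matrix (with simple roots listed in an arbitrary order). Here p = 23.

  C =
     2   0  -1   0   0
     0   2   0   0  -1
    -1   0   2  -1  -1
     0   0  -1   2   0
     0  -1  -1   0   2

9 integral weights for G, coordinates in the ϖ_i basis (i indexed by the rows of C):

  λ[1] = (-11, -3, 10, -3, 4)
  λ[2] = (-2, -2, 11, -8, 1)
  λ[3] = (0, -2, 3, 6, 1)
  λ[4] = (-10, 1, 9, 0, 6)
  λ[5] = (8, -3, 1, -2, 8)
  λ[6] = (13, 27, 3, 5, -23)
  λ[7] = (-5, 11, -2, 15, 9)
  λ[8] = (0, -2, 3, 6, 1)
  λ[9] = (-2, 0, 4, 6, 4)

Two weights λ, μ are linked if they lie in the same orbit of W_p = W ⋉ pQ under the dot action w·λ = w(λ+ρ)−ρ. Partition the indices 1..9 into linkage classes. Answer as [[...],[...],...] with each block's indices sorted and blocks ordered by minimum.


C ↔ D_5 under row/col permutation; |W(D_5)| = 1920.

λ_j+ρ reflected into Ā_23 (⟨·,θ^∨⟩≤23); 5-tuples as given:

  λ_1 → (9, 2, 1, 1, 2) · λ_2 → (1, 1, 4, 7, 1) · λ_3 → (1, 1, 4, 7, 1) · λ_4 → (9, 2, 1, 1, 2) · λ_5 → (9, 2, 1, 1, 2) · λ_6 → (1, 1, 4, 7, 1) · λ_7 → (9, 2, 1, 1, 2) · λ_8 → (1, 1, 4, 7, 1) · λ_9 → (1, 1, 4, 7, 1)

Partition of {1..9} into 2 W_23-dot-orbits:

[[1, 4, 5, 7], [2, 3, 6, 8, 9]]


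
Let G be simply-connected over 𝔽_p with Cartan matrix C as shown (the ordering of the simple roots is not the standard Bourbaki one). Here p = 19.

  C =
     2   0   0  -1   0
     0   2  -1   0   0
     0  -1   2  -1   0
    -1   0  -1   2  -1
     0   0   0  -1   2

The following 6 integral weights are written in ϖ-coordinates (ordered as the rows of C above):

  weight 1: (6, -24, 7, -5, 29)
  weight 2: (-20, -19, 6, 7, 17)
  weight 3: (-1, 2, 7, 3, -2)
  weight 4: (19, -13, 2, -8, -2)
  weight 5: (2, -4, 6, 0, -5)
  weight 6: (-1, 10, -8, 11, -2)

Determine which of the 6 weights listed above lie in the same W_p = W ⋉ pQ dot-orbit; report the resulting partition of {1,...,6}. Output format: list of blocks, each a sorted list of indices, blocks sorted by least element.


Root system D_5: the 5×5 matrix C matches after relabeling.

Alcove-folded reps (p=19, 6 weights, presented ϖ-order):

    [1] (0, 3, 1, 3, 1)
    [2] (0, 3, 1, 3, 1)
    [3] (0, 3, 1, 3, 1)
    [4] (3, 1, 2, 1, 8)
    [5] (0, 3, 1, 3, 1)
    [6] (0, 3, 1, 3, 1)

The 6 indices split into 2 linkage classes (same alcove rep ⇔ same W_19-dot-orbit):

[[1, 2, 3, 5, 6], [4]]


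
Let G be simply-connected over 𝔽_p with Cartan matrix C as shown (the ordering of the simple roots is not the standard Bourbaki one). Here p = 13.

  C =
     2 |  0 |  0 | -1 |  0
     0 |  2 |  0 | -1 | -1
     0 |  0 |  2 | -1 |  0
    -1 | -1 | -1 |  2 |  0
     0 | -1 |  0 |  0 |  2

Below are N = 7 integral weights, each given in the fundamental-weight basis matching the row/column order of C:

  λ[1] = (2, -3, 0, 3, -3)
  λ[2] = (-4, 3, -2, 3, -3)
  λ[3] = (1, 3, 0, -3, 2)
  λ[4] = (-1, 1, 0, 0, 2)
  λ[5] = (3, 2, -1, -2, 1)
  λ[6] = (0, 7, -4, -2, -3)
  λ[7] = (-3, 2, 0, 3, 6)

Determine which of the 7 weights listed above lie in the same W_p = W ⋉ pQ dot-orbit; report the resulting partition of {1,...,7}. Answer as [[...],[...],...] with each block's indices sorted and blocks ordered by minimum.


C ↔ D_5 under row/col permutation; |W(D_5)| = 1920.

λ_j+ρ reflected into Ā_13 (⟨·,θ^∨⟩≤13); 5-tuples as given:

    1: (3, 2, 1, 0, 2)
    2: (3, 2, 1, 0, 2)
    3: (0, 2, 1, 1, 3)
    4: (0, 2, 1, 1, 3)
    5: (3, 2, 1, 0, 2)
    6: (3, 2, 1, 0, 2)
    7: (0, 2, 1, 1, 3)

The 7 indices split into 2 linkage classes (same alcove rep ⇔ same W_13-dot-orbit):

[[1, 2, 5, 6], [3, 4, 7]]


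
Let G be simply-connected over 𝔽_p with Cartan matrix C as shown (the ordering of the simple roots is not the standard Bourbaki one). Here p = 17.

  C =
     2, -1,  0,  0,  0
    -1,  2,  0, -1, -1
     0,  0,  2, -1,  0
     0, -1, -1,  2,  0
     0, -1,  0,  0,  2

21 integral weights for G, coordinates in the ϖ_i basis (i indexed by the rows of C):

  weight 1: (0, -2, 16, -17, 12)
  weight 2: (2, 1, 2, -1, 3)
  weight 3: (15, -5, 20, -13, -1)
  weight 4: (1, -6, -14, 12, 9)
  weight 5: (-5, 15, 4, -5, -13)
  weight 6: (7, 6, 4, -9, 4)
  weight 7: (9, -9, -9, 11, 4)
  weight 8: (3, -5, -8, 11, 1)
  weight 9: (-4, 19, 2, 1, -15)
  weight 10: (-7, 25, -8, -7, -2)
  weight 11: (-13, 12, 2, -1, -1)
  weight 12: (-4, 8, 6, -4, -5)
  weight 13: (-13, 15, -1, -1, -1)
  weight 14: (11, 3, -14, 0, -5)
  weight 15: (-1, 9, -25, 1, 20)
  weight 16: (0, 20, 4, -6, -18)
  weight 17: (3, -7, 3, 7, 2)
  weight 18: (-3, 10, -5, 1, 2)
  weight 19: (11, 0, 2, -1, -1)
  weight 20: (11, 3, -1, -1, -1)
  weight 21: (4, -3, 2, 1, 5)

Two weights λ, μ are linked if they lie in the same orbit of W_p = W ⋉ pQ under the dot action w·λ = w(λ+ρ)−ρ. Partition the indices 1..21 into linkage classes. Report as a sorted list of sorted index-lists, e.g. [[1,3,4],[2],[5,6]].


D_5 Cartan matrix, 5 simple roots permuted; ρ=(1,1,1,1,1).

λ_j+ρ reflected into Ā_17 (⟨·,θ^∨⟩≤17); 5-tuples as given:

  λ_1 → (12, 1, 3, 0, 0)
  λ_2 → (3, 2, 3, 0, 4)
  λ_3 → (0, 4, 1, 0, 8)
  λ_4 → (0, 2, 7, 1, 2)
  λ_5 → (0, 4, 1, 0, 8)
  λ_6 → (5, 2, 0, 1, 2)
  λ_7 → (2, 1, 4, 2, 3)
  λ_8 → (0, 2, 7, 1, 2)
  λ_9 → (3, 2, 3, 0, 4)
  λ_10 → (2, 1, 4, 2, 3)
  λ_11 → (12, 1, 3, 0, 0)
  λ_12 → (2, 1, 4, 2, 3)
  λ_13 → (12, 1, 3, 0, 0)
  λ_14 → (0, 4, 1, 0, 8)
  λ_15 → (5, 2, 0, 1, 2)
  λ_16 → (0, 4, 1, 0, 8)
  λ_17 → (2, 1, 4, 2, 3)
  λ_18 → (2, 1, 4, 2, 3)
  λ_19 → (12, 1, 3, 0, 0)
  λ_20 → (12, 1, 3, 0, 0)
  λ_21 → (3, 2, 3, 0, 4)

Partition of {1..21} into 6 W_17-dot-orbits:

[[1, 11, 13, 19, 20], [2, 9, 21], [3, 5, 14, 16], [4, 8], [6, 15], [7, 10, 12, 17, 18]]
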